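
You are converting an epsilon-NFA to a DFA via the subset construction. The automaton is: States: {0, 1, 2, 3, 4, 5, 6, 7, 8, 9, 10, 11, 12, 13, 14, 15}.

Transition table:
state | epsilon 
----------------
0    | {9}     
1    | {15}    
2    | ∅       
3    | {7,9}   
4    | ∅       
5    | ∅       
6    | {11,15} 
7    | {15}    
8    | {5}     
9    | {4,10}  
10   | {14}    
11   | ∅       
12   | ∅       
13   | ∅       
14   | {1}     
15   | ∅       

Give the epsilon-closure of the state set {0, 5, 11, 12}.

Start with {0, 5, 11, 12}.
From 0 via epsilon: add 9.
From 9 via epsilon: add 4, 10.
From 10 via epsilon: add 14.
From 14 via epsilon: add 1.
From 1 via epsilon: add 15.
No new states can be added; the closed set is {0, 1, 4, 5, 9, 10, 11, 12, 14, 15}.

{0, 1, 4, 5, 9, 10, 11, 12, 14, 15}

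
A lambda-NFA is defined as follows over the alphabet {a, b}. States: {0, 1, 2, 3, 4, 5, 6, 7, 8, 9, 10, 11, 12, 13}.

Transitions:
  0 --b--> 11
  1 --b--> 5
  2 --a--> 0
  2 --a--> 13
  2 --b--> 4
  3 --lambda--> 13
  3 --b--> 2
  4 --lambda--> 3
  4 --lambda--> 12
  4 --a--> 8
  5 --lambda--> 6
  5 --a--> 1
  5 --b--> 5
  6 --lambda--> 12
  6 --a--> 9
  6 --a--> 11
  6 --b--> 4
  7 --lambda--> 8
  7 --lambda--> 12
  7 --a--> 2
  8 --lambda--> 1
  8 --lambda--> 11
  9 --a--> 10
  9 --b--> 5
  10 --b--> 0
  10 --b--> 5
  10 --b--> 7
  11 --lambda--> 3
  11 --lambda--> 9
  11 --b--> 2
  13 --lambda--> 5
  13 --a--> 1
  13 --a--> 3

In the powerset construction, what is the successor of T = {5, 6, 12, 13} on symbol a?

5 on a → {1}.
6 on a → {9, 11}.
13 on a → {1, 3}.
No a-transition from 12.
Union after reading a: {1, 3, 9, 11}.
Now take the lambda-closure:
From 3 via lambda: add 13.
From 13 via lambda: add 5.
From 5 via lambda: add 6.
From 6 via lambda: add 12.
No new states can be added; the closed set is {1, 3, 5, 6, 9, 11, 12, 13}.

{1, 3, 5, 6, 9, 11, 12, 13}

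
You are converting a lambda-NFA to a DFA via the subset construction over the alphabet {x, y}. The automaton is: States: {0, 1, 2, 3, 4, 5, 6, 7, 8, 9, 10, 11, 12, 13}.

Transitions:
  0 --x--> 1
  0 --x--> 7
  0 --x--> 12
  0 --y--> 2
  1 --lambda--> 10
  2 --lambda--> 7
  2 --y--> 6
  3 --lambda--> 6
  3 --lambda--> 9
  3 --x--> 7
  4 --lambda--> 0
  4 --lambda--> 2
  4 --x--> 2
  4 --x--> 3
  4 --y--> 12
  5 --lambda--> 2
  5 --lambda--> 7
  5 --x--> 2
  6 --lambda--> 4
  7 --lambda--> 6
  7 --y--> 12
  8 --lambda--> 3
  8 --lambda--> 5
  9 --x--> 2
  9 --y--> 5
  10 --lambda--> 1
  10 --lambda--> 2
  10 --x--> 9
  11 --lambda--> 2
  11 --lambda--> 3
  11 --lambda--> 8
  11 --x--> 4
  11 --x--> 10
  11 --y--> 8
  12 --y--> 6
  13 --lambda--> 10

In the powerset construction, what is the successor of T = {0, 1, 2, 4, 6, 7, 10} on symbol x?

{0, 1, 2, 3, 4, 6, 7, 9, 10, 12}

0 on x → {1, 7, 12}.
4 on x → {2, 3}.
10 on x → {9}.
No x-transition from 1, 2, 6, 7.
Union after reading x: {1, 2, 3, 7, 9, 12}.
Now take the lambda-closure:
From 1 via lambda: add 10.
From 3 via lambda: add 6.
From 6 via lambda: add 4.
From 4 via lambda: add 0.
No new states can be added; the closed set is {0, 1, 2, 3, 4, 6, 7, 9, 10, 12}.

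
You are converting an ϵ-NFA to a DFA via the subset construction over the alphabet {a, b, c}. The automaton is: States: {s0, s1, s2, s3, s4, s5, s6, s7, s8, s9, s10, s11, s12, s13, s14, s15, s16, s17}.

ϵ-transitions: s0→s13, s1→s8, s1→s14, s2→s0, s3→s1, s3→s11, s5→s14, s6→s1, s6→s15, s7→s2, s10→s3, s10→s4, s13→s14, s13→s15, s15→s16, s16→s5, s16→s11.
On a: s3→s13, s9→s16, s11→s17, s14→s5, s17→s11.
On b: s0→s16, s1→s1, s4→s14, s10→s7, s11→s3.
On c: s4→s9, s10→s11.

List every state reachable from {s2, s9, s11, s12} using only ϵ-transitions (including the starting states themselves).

Start with {s2, s9, s11, s12}.
From s2 via ϵ: add s0.
From s0 via ϵ: add s13.
From s13 via ϵ: add s14, s15.
From s15 via ϵ: add s16.
From s16 via ϵ: add s5.
No new states can be added; the closed set is {s0, s2, s5, s9, s11, s12, s13, s14, s15, s16}.

{s0, s2, s5, s9, s11, s12, s13, s14, s15, s16}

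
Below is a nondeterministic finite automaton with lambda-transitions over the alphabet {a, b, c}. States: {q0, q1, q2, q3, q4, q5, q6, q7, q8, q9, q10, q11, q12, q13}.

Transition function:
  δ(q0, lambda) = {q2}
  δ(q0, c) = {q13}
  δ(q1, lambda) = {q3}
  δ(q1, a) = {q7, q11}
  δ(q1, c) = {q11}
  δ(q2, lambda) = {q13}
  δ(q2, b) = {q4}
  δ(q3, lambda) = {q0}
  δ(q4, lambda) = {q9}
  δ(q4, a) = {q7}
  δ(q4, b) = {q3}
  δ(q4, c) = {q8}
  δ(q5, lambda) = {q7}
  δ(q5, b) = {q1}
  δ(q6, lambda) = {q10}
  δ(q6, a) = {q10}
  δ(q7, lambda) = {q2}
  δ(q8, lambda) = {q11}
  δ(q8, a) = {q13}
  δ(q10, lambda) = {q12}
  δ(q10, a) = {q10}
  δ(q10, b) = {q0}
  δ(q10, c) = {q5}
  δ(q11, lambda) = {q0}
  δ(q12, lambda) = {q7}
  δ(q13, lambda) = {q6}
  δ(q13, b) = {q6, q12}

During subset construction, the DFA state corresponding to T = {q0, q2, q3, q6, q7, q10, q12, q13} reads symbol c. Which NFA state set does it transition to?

q0 on c → {q13}.
q10 on c → {q5}.
No c-transition from q2, q3, q6, q7, q12, q13.
Union after reading c: {q5, q13}.
Now take the lambda-closure:
From q5 via lambda: add q7.
From q13 via lambda: add q6.
From q6 via lambda: add q10.
From q7 via lambda: add q2.
From q10 via lambda: add q12.
No new states can be added; the closed set is {q2, q5, q6, q7, q10, q12, q13}.

{q2, q5, q6, q7, q10, q12, q13}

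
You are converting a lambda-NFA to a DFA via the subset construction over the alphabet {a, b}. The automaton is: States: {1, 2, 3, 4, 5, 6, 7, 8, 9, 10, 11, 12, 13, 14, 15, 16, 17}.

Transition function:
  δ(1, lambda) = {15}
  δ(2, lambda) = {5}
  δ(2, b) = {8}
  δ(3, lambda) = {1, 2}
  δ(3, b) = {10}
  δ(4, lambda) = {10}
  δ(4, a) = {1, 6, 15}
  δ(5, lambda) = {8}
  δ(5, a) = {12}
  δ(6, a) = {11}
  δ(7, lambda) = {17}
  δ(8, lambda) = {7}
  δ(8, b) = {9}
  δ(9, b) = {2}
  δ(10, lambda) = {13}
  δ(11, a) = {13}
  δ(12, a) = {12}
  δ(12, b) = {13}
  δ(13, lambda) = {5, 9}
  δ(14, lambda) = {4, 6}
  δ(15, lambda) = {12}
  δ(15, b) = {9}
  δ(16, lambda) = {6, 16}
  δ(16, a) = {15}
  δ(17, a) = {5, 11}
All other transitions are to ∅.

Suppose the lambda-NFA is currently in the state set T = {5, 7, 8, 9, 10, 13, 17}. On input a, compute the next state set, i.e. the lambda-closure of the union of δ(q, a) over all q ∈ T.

5 on a → {12}.
17 on a → {5, 11}.
No a-transition from 7, 8, 9, 10, 13.
Union after reading a: {5, 11, 12}.
Now take the lambda-closure:
From 5 via lambda: add 8.
From 8 via lambda: add 7.
From 7 via lambda: add 17.
No new states can be added; the closed set is {5, 7, 8, 11, 12, 17}.

{5, 7, 8, 11, 12, 17}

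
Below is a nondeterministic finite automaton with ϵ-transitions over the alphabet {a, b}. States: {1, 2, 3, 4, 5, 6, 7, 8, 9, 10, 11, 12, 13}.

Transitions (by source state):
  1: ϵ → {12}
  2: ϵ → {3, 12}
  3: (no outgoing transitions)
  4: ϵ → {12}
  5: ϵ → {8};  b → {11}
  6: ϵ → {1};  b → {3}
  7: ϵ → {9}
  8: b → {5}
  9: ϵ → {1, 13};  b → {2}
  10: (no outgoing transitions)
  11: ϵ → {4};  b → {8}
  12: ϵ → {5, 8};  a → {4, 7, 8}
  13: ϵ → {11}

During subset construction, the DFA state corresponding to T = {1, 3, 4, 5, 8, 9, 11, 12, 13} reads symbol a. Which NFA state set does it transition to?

12 on a → {4, 7, 8}.
No a-transition from 1, 3, 4, 5, 8, 9, 11, 13.
Union after reading a: {4, 7, 8}.
Now take the ϵ-closure:
From 4 via ϵ: add 12.
From 7 via ϵ: add 9.
From 9 via ϵ: add 1, 13.
From 12 via ϵ: add 5.
From 13 via ϵ: add 11.
No new states can be added; the closed set is {1, 4, 5, 7, 8, 9, 11, 12, 13}.

{1, 4, 5, 7, 8, 9, 11, 12, 13}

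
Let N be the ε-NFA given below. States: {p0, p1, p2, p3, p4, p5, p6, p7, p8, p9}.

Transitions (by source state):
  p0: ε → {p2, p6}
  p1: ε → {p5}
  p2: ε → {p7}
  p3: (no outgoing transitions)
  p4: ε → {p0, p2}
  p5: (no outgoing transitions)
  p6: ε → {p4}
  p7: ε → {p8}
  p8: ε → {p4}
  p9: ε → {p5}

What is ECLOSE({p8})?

{p0, p2, p4, p6, p7, p8}

Start with {p8}.
From p8 via ε: add p4.
From p4 via ε: add p0, p2.
From p0 via ε: add p6.
From p2 via ε: add p7.
No new states can be added; the closed set is {p0, p2, p4, p6, p7, p8}.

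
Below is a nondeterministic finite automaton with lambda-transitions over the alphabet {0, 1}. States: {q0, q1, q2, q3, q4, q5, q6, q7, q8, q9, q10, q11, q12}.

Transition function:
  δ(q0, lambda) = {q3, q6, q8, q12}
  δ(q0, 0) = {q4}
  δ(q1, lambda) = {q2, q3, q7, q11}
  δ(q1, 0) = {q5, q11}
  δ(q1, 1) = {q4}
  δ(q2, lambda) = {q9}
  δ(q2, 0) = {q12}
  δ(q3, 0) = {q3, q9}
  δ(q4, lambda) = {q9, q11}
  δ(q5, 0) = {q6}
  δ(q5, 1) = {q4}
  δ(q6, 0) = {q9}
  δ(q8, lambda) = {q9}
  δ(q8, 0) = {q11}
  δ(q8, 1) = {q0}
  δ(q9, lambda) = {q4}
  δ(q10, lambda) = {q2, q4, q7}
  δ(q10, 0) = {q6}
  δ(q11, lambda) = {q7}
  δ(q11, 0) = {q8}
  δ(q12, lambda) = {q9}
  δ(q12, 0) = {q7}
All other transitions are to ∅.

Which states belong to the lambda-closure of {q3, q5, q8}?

{q3, q4, q5, q7, q8, q9, q11}

Start with {q3, q5, q8}.
From q8 via lambda: add q9.
From q9 via lambda: add q4.
From q4 via lambda: add q11.
From q11 via lambda: add q7.
No new states can be added; the closed set is {q3, q4, q5, q7, q8, q9, q11}.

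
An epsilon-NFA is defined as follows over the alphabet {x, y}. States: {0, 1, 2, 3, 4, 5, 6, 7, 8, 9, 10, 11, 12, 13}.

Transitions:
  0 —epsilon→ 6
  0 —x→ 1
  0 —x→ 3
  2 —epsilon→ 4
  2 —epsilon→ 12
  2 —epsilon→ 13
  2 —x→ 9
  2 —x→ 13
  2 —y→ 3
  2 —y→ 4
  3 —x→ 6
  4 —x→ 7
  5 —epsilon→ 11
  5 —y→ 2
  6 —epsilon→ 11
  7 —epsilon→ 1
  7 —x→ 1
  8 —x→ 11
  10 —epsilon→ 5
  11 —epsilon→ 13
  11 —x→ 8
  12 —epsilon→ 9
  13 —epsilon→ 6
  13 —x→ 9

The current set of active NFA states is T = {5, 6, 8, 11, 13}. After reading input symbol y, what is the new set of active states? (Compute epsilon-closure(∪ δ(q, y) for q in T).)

{2, 4, 6, 9, 11, 12, 13}

5 on y → {2}.
No y-transition from 6, 8, 11, 13.
Union after reading y: {2}.
Now take the epsilon-closure:
From 2 via epsilon: add 4, 12, 13.
From 12 via epsilon: add 9.
From 13 via epsilon: add 6.
From 6 via epsilon: add 11.
No new states can be added; the closed set is {2, 4, 6, 9, 11, 12, 13}.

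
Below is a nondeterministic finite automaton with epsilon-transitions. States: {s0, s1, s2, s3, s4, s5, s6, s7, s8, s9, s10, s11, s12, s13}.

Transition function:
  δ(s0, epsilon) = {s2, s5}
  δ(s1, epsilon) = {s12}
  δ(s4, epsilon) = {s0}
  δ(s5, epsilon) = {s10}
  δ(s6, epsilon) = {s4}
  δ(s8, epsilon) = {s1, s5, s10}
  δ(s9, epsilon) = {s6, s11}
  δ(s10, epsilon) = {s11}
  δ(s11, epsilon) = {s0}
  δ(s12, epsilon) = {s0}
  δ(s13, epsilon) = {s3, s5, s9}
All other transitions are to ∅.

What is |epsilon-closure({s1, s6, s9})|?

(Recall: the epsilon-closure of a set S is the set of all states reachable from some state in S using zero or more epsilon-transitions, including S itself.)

Start with {s1, s6, s9}.
From s1 via epsilon: add s12.
From s6 via epsilon: add s4.
From s9 via epsilon: add s11.
From s4 via epsilon: add s0.
From s0 via epsilon: add s2, s5.
From s5 via epsilon: add s10.
epsilon-closure = {s0, s1, s2, s4, s5, s6, s9, s10, s11, s12}, which has 10 states.

10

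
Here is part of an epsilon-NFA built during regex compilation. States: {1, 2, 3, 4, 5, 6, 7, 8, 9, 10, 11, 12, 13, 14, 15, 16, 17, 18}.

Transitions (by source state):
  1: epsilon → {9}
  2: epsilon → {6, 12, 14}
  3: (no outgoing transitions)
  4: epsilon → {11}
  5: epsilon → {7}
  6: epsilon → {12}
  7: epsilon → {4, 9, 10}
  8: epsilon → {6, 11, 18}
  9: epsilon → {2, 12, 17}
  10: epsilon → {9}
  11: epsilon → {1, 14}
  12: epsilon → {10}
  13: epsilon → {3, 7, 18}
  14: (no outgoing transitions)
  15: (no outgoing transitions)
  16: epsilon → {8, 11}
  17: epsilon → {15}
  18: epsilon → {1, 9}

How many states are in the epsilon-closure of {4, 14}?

11

Start with {4, 14}.
From 4 via epsilon: add 11.
From 11 via epsilon: add 1.
From 1 via epsilon: add 9.
From 9 via epsilon: add 2, 12, 17.
From 2 via epsilon: add 6.
From 12 via epsilon: add 10.
From 17 via epsilon: add 15.
epsilon-closure = {1, 2, 4, 6, 9, 10, 11, 12, 14, 15, 17}, which has 11 states.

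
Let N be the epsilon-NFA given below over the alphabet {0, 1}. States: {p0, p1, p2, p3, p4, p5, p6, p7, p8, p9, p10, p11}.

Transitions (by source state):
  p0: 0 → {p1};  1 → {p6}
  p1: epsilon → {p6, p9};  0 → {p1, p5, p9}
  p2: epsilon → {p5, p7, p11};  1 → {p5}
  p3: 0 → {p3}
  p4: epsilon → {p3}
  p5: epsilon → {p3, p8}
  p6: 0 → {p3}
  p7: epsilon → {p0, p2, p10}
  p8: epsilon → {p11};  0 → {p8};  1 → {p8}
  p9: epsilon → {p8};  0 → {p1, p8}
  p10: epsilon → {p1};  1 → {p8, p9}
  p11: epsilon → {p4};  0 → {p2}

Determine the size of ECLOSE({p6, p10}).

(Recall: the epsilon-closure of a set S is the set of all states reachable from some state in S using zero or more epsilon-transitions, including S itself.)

8

Start with {p6, p10}.
From p10 via epsilon: add p1.
From p1 via epsilon: add p9.
From p9 via epsilon: add p8.
From p8 via epsilon: add p11.
From p11 via epsilon: add p4.
From p4 via epsilon: add p3.
epsilon-closure = {p1, p3, p4, p6, p8, p9, p10, p11}, which has 8 states.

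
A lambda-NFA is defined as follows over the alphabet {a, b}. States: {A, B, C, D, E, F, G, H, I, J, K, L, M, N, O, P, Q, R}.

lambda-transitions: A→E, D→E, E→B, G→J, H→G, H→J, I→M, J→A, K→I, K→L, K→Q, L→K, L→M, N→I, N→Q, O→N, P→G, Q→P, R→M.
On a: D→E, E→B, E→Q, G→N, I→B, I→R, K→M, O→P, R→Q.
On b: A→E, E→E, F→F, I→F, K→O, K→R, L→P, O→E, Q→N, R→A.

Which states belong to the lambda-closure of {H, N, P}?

Start with {H, N, P}.
From H via lambda: add G, J.
From N via lambda: add I, Q.
From I via lambda: add M.
From J via lambda: add A.
From A via lambda: add E.
From E via lambda: add B.
No new states can be added; the closed set is {A, B, E, G, H, I, J, M, N, P, Q}.

{A, B, E, G, H, I, J, M, N, P, Q}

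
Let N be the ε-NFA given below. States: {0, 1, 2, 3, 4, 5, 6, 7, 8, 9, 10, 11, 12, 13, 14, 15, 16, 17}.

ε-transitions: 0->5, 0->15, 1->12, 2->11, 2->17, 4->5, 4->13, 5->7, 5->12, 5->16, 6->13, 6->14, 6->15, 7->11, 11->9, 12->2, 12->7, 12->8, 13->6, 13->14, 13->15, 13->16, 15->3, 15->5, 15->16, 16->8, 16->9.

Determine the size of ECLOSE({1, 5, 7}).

Start with {1, 5, 7}.
From 1 via ε: add 12.
From 5 via ε: add 16.
From 7 via ε: add 11.
From 11 via ε: add 9.
From 12 via ε: add 2, 8.
From 2 via ε: add 17.
ε-closure = {1, 2, 5, 7, 8, 9, 11, 12, 16, 17}, which has 10 states.

10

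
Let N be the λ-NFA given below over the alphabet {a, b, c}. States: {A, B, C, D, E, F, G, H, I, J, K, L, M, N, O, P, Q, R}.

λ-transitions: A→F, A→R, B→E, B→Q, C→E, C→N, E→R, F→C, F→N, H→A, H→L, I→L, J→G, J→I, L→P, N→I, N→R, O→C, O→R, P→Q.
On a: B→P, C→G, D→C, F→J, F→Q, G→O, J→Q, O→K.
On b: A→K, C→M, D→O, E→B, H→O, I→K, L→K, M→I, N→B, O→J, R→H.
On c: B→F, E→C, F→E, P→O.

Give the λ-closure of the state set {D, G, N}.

{D, G, I, L, N, P, Q, R}

Start with {D, G, N}.
From N via λ: add I, R.
From I via λ: add L.
From L via λ: add P.
From P via λ: add Q.
No new states can be added; the closed set is {D, G, I, L, N, P, Q, R}.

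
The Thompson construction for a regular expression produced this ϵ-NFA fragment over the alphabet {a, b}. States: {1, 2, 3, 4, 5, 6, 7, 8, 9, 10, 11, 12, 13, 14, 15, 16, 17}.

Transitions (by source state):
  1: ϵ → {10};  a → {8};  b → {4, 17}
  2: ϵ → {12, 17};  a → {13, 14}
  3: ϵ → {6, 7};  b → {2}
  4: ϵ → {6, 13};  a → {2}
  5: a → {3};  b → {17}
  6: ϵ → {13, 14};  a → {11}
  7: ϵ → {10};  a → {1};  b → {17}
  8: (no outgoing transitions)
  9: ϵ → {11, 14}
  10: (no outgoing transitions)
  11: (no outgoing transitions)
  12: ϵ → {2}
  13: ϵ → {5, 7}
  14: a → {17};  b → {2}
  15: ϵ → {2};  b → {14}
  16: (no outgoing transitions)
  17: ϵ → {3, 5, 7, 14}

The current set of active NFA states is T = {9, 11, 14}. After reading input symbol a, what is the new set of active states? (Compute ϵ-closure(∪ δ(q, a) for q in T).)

{3, 5, 6, 7, 10, 13, 14, 17}

14 on a → {17}.
No a-transition from 9, 11.
Union after reading a: {17}.
Now take the ϵ-closure:
From 17 via ϵ: add 3, 5, 7, 14.
From 3 via ϵ: add 6.
From 7 via ϵ: add 10.
From 6 via ϵ: add 13.
No new states can be added; the closed set is {3, 5, 6, 7, 10, 13, 14, 17}.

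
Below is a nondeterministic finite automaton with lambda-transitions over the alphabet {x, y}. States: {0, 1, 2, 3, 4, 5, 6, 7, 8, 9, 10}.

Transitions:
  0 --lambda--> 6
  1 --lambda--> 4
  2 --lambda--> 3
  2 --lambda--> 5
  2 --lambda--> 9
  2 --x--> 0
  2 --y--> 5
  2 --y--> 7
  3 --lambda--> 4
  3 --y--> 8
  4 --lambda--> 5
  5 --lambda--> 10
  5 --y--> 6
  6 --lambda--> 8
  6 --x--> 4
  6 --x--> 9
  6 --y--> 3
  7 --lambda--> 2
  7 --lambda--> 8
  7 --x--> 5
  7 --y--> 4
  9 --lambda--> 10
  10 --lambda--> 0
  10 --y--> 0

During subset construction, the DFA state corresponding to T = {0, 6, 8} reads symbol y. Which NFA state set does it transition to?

6 on y → {3}.
No y-transition from 0, 8.
Union after reading y: {3}.
Now take the lambda-closure:
From 3 via lambda: add 4.
From 4 via lambda: add 5.
From 5 via lambda: add 10.
From 10 via lambda: add 0.
From 0 via lambda: add 6.
From 6 via lambda: add 8.
No new states can be added; the closed set is {0, 3, 4, 5, 6, 8, 10}.

{0, 3, 4, 5, 6, 8, 10}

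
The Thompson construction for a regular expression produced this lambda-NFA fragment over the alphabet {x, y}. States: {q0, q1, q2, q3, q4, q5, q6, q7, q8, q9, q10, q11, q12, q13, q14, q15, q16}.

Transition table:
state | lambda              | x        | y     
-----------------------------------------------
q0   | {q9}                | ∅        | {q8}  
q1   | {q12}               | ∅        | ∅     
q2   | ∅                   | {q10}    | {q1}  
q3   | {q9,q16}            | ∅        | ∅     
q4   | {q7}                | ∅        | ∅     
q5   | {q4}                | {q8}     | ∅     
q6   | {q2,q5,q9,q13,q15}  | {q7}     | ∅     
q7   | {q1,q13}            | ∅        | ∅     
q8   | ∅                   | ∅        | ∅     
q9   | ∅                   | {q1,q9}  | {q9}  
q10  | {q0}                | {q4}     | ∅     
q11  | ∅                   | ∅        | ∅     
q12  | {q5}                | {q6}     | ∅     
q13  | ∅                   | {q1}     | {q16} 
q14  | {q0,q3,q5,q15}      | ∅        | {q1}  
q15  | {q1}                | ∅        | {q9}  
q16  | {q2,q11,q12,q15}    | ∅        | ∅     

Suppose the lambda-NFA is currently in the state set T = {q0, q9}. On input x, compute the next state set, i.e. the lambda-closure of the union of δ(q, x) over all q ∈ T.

{q1, q4, q5, q7, q9, q12, q13}

q9 on x → {q1, q9}.
No x-transition from q0.
Union after reading x: {q1, q9}.
Now take the lambda-closure:
From q1 via lambda: add q12.
From q12 via lambda: add q5.
From q5 via lambda: add q4.
From q4 via lambda: add q7.
From q7 via lambda: add q13.
No new states can be added; the closed set is {q1, q4, q5, q7, q9, q12, q13}.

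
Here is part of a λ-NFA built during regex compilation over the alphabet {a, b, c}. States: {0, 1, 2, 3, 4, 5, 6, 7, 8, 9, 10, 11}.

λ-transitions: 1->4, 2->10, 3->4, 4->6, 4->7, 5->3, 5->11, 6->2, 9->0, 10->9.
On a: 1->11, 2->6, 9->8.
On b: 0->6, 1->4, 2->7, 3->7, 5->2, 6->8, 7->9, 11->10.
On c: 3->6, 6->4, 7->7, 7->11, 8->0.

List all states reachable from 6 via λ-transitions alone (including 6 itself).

Start with {6}.
From 6 via λ: add 2.
From 2 via λ: add 10.
From 10 via λ: add 9.
From 9 via λ: add 0.
No new states can be added; the closed set is {0, 2, 6, 9, 10}.

{0, 2, 6, 9, 10}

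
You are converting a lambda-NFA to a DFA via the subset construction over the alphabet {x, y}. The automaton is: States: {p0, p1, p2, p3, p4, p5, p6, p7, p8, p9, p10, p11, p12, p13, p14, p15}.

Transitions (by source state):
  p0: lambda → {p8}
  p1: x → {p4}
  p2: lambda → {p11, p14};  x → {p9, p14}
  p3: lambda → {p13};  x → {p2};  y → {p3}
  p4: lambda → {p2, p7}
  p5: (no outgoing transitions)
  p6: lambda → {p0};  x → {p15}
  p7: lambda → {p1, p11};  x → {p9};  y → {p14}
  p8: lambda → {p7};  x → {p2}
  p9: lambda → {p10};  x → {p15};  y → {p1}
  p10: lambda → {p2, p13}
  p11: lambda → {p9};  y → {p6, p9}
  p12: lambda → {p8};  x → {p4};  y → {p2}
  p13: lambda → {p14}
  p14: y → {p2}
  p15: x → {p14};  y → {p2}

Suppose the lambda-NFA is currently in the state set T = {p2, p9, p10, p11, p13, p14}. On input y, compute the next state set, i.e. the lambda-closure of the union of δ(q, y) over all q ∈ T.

{p0, p1, p2, p6, p7, p8, p9, p10, p11, p13, p14}

p9 on y → {p1}.
p11 on y → {p6, p9}.
p14 on y → {p2}.
No y-transition from p2, p10, p13.
Union after reading y: {p1, p2, p6, p9}.
Now take the lambda-closure:
From p2 via lambda: add p11, p14.
From p6 via lambda: add p0.
From p9 via lambda: add p10.
From p0 via lambda: add p8.
From p10 via lambda: add p13.
From p8 via lambda: add p7.
No new states can be added; the closed set is {p0, p1, p2, p6, p7, p8, p9, p10, p11, p13, p14}.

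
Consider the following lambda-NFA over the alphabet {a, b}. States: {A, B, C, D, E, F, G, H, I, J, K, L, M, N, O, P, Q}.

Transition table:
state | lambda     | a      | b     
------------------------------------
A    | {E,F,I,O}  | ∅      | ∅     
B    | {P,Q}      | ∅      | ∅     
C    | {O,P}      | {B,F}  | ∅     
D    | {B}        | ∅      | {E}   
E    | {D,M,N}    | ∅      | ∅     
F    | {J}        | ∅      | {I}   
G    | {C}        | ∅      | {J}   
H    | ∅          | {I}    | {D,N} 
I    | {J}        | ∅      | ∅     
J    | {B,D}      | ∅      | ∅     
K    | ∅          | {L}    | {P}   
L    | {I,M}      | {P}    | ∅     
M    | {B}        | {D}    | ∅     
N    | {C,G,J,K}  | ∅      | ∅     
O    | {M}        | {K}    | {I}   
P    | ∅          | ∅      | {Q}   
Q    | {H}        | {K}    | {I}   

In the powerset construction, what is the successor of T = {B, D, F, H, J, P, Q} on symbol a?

H on a → {I}.
Q on a → {K}.
No a-transition from B, D, F, J, P.
Union after reading a: {I, K}.
Now take the lambda-closure:
From I via lambda: add J.
From J via lambda: add B, D.
From B via lambda: add P, Q.
From Q via lambda: add H.
No new states can be added; the closed set is {B, D, H, I, J, K, P, Q}.

{B, D, H, I, J, K, P, Q}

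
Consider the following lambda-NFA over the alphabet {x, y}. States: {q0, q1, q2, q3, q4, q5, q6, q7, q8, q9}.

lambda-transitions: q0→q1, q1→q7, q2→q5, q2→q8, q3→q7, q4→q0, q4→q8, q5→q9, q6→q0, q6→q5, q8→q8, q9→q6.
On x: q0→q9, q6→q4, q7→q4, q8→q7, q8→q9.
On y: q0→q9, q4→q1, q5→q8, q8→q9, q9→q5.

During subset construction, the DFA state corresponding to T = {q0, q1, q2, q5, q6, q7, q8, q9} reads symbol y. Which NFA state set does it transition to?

q0 on y → {q9}.
q5 on y → {q8}.
q8 on y → {q9}.
q9 on y → {q5}.
No y-transition from q1, q2, q6, q7.
Union after reading y: {q5, q8, q9}.
Now take the lambda-closure:
From q9 via lambda: add q6.
From q6 via lambda: add q0.
From q0 via lambda: add q1.
From q1 via lambda: add q7.
No new states can be added; the closed set is {q0, q1, q5, q6, q7, q8, q9}.

{q0, q1, q5, q6, q7, q8, q9}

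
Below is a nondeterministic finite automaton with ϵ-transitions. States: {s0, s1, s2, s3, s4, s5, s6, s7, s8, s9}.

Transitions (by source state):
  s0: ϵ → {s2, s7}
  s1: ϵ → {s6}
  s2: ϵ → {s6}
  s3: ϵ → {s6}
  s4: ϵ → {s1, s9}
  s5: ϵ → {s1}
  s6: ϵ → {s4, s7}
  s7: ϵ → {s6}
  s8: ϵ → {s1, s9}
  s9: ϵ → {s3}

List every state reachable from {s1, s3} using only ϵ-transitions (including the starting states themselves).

Start with {s1, s3}.
From s1 via ϵ: add s6.
From s6 via ϵ: add s4, s7.
From s4 via ϵ: add s9.
No new states can be added; the closed set is {s1, s3, s4, s6, s7, s9}.

{s1, s3, s4, s6, s7, s9}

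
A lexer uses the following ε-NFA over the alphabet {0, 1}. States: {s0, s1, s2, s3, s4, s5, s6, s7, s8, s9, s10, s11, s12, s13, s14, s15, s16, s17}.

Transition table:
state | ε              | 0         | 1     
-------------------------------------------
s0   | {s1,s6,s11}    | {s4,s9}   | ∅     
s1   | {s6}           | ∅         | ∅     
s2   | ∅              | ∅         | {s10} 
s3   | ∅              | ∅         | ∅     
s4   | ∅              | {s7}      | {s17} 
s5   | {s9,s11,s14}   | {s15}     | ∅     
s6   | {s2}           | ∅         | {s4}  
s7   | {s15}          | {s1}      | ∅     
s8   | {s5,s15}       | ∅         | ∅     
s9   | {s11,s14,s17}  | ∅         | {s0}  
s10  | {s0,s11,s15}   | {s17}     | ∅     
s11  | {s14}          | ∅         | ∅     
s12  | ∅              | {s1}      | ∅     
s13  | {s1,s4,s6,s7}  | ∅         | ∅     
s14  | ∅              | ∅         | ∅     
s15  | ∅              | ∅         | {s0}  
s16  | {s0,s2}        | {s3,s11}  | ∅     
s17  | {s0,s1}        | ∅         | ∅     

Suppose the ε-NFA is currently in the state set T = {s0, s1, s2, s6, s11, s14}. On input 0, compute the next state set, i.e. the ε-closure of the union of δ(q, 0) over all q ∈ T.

{s0, s1, s2, s4, s6, s9, s11, s14, s17}

s0 on 0 → {s4, s9}.
No 0-transition from s1, s2, s6, s11, s14.
Union after reading 0: {s4, s9}.
Now take the ε-closure:
From s9 via ε: add s11, s14, s17.
From s17 via ε: add s0, s1.
From s0 via ε: add s6.
From s6 via ε: add s2.
No new states can be added; the closed set is {s0, s1, s2, s4, s6, s9, s11, s14, s17}.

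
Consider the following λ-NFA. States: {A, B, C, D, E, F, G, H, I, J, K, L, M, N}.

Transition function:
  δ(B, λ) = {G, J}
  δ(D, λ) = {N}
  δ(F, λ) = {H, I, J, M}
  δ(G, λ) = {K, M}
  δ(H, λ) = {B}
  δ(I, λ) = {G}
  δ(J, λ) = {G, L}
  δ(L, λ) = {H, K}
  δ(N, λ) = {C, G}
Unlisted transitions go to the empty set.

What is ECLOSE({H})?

{B, G, H, J, K, L, M}

Start with {H}.
From H via λ: add B.
From B via λ: add G, J.
From G via λ: add K, M.
From J via λ: add L.
No new states can be added; the closed set is {B, G, H, J, K, L, M}.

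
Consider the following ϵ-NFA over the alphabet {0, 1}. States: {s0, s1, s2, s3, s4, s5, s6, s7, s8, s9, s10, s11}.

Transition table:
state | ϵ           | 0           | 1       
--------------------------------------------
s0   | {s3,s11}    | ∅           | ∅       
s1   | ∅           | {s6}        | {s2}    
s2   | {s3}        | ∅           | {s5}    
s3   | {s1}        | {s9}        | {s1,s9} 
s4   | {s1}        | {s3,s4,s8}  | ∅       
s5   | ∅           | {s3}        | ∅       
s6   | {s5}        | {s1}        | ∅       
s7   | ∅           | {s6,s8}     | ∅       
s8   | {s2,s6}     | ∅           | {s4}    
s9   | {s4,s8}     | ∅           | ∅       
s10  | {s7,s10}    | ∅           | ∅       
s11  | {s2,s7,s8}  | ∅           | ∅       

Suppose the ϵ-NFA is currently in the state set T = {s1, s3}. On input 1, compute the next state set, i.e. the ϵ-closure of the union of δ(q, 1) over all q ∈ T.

{s1, s2, s3, s4, s5, s6, s8, s9}

s1 on 1 → {s2}.
s3 on 1 → {s1, s9}.
Union after reading 1: {s1, s2, s9}.
Now take the ϵ-closure:
From s2 via ϵ: add s3.
From s9 via ϵ: add s4, s8.
From s8 via ϵ: add s6.
From s6 via ϵ: add s5.
No new states can be added; the closed set is {s1, s2, s3, s4, s5, s6, s8, s9}.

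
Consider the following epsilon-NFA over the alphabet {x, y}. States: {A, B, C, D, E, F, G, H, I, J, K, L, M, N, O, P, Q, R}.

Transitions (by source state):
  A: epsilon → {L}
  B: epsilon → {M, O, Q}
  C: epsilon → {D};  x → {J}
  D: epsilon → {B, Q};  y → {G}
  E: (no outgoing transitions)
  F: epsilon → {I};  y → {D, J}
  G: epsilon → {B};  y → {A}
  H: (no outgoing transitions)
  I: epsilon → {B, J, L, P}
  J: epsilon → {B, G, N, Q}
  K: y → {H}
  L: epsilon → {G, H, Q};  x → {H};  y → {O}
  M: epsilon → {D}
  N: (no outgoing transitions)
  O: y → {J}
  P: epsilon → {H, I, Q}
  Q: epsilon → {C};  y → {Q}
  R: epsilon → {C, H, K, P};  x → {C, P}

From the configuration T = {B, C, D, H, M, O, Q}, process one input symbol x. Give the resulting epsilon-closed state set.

{B, C, D, G, J, M, N, O, Q}

C on x → {J}.
No x-transition from B, D, H, M, O, Q.
Union after reading x: {J}.
Now take the epsilon-closure:
From J via epsilon: add B, G, N, Q.
From B via epsilon: add M, O.
From Q via epsilon: add C.
From C via epsilon: add D.
No new states can be added; the closed set is {B, C, D, G, J, M, N, O, Q}.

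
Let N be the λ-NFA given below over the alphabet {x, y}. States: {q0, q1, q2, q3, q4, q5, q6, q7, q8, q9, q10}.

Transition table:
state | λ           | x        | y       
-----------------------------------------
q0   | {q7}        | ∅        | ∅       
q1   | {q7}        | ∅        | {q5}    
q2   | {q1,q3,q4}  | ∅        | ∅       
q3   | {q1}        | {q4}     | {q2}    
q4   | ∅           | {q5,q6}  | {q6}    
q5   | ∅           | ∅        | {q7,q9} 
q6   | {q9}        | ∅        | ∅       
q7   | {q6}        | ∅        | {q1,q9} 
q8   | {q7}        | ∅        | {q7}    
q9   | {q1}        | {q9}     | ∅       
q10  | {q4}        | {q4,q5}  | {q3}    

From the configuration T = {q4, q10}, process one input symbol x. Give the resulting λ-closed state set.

q4 on x → {q5, q6}.
q10 on x → {q4, q5}.
Union after reading x: {q4, q5, q6}.
Now take the λ-closure:
From q6 via λ: add q9.
From q9 via λ: add q1.
From q1 via λ: add q7.
No new states can be added; the closed set is {q1, q4, q5, q6, q7, q9}.

{q1, q4, q5, q6, q7, q9}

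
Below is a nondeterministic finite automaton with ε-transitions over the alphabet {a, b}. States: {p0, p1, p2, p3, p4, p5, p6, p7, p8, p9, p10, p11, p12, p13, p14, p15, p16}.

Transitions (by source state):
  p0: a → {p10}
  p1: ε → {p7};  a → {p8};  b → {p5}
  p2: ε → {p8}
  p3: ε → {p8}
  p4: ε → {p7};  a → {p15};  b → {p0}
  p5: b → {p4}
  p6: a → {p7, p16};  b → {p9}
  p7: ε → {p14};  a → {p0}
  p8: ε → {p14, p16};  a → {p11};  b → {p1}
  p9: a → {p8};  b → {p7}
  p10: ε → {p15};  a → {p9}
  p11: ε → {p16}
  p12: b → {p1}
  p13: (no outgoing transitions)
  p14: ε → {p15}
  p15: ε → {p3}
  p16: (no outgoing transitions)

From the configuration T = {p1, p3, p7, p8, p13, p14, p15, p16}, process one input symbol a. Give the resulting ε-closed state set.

{p0, p3, p8, p11, p14, p15, p16}

p1 on a → {p8}.
p7 on a → {p0}.
p8 on a → {p11}.
No a-transition from p3, p13, p14, p15, p16.
Union after reading a: {p0, p8, p11}.
Now take the ε-closure:
From p8 via ε: add p14, p16.
From p14 via ε: add p15.
From p15 via ε: add p3.
No new states can be added; the closed set is {p0, p3, p8, p11, p14, p15, p16}.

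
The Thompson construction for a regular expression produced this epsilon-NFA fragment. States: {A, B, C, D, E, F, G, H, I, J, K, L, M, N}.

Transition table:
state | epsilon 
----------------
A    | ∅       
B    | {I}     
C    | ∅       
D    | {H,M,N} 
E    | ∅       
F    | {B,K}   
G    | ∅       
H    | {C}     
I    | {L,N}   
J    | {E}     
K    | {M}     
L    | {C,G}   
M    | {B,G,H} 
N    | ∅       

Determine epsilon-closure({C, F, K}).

Start with {C, F, K}.
From F via epsilon: add B.
From K via epsilon: add M.
From B via epsilon: add I.
From M via epsilon: add G, H.
From I via epsilon: add L, N.
No new states can be added; the closed set is {B, C, F, G, H, I, K, L, M, N}.

{B, C, F, G, H, I, K, L, M, N}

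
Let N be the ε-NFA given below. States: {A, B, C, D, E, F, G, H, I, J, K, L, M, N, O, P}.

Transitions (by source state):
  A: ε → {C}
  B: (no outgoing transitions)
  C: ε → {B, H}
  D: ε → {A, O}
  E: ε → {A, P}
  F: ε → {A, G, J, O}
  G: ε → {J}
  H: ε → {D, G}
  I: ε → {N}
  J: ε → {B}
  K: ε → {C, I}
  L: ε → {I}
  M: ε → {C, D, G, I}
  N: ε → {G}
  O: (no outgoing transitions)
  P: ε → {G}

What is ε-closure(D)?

{A, B, C, D, G, H, J, O}

Start with {D}.
From D via ε: add A, O.
From A via ε: add C.
From C via ε: add B, H.
From H via ε: add G.
From G via ε: add J.
No new states can be added; the closed set is {A, B, C, D, G, H, J, O}.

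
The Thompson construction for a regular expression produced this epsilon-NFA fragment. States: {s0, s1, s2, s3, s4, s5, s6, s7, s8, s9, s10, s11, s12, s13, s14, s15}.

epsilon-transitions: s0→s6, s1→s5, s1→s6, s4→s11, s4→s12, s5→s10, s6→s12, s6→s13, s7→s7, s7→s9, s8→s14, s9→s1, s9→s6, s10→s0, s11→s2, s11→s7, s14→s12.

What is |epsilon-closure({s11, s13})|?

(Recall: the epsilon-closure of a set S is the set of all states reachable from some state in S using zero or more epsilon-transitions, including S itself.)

Start with {s11, s13}.
From s11 via epsilon: add s2, s7.
From s7 via epsilon: add s9.
From s9 via epsilon: add s1, s6.
From s1 via epsilon: add s5.
From s6 via epsilon: add s12.
From s5 via epsilon: add s10.
From s10 via epsilon: add s0.
epsilon-closure = {s0, s1, s2, s5, s6, s7, s9, s10, s11, s12, s13}, which has 11 states.

11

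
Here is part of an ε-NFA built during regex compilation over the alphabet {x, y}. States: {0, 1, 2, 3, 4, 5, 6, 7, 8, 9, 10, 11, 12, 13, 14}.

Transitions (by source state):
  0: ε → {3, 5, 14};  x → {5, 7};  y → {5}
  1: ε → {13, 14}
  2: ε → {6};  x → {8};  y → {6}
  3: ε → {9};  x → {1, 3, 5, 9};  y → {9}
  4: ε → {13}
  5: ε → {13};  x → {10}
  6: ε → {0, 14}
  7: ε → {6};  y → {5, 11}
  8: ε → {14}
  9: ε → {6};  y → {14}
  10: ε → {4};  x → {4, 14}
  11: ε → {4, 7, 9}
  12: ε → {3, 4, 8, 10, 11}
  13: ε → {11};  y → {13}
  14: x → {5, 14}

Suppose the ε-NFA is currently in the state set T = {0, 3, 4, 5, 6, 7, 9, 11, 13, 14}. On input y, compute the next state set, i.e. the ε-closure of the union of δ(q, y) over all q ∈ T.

{0, 3, 4, 5, 6, 7, 9, 11, 13, 14}

0 on y → {5}.
3 on y → {9}.
7 on y → {5, 11}.
9 on y → {14}.
13 on y → {13}.
No y-transition from 4, 5, 6, 11, 14.
Union after reading y: {5, 9, 11, 13, 14}.
Now take the ε-closure:
From 9 via ε: add 6.
From 11 via ε: add 4, 7.
From 6 via ε: add 0.
From 0 via ε: add 3.
No new states can be added; the closed set is {0, 3, 4, 5, 6, 7, 9, 11, 13, 14}.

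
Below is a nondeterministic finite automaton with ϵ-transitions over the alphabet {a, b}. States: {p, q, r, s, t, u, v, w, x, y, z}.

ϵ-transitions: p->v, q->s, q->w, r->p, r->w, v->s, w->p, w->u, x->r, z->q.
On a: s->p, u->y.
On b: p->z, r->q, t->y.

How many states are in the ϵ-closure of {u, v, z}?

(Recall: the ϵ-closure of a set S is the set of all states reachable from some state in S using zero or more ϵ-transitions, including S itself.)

7

Start with {u, v, z}.
From v via ϵ: add s.
From z via ϵ: add q.
From q via ϵ: add w.
From w via ϵ: add p.
ϵ-closure = {p, q, s, u, v, w, z}, which has 7 states.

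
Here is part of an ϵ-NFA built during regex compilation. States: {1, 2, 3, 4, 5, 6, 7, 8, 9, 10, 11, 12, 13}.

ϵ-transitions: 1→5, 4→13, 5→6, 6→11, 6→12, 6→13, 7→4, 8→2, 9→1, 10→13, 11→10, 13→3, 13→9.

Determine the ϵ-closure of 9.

Start with {9}.
From 9 via ϵ: add 1.
From 1 via ϵ: add 5.
From 5 via ϵ: add 6.
From 6 via ϵ: add 11, 12, 13.
From 11 via ϵ: add 10.
From 13 via ϵ: add 3.
No new states can be added; the closed set is {1, 3, 5, 6, 9, 10, 11, 12, 13}.

{1, 3, 5, 6, 9, 10, 11, 12, 13}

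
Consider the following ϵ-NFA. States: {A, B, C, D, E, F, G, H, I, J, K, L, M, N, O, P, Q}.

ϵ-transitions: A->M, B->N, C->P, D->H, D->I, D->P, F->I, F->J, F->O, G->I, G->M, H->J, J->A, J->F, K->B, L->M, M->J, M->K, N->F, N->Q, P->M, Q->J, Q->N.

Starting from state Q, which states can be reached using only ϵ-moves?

Start with {Q}.
From Q via ϵ: add J, N.
From J via ϵ: add A, F.
From A via ϵ: add M.
From F via ϵ: add I, O.
From M via ϵ: add K.
From K via ϵ: add B.
No new states can be added; the closed set is {A, B, F, I, J, K, M, N, O, Q}.

{A, B, F, I, J, K, M, N, O, Q}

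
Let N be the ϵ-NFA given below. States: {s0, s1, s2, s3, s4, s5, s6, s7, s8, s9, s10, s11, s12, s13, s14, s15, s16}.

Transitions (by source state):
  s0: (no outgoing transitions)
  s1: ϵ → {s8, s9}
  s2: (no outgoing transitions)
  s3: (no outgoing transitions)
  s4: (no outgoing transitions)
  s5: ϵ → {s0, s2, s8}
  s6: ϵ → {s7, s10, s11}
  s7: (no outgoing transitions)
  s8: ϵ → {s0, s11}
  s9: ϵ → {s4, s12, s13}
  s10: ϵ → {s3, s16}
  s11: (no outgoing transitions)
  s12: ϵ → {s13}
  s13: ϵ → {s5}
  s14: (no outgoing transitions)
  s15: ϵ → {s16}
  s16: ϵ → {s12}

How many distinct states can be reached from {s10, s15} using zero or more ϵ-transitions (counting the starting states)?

11

Start with {s10, s15}.
From s10 via ϵ: add s3, s16.
From s16 via ϵ: add s12.
From s12 via ϵ: add s13.
From s13 via ϵ: add s5.
From s5 via ϵ: add s0, s2, s8.
From s8 via ϵ: add s11.
ϵ-closure = {s0, s2, s3, s5, s8, s10, s11, s12, s13, s15, s16}, which has 11 states.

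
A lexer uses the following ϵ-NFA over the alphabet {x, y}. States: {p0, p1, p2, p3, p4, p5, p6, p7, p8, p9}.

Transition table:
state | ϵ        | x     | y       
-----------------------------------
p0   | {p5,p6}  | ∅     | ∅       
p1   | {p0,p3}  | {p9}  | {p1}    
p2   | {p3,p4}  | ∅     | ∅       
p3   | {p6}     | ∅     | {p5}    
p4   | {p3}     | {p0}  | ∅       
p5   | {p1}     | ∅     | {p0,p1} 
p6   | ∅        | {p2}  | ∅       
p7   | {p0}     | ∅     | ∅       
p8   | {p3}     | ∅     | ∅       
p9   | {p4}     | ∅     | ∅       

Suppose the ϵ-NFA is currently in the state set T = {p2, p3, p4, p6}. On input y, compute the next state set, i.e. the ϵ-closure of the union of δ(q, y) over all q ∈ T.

{p0, p1, p3, p5, p6}

p3 on y → {p5}.
No y-transition from p2, p4, p6.
Union after reading y: {p5}.
Now take the ϵ-closure:
From p5 via ϵ: add p1.
From p1 via ϵ: add p0, p3.
From p0 via ϵ: add p6.
No new states can be added; the closed set is {p0, p1, p3, p5, p6}.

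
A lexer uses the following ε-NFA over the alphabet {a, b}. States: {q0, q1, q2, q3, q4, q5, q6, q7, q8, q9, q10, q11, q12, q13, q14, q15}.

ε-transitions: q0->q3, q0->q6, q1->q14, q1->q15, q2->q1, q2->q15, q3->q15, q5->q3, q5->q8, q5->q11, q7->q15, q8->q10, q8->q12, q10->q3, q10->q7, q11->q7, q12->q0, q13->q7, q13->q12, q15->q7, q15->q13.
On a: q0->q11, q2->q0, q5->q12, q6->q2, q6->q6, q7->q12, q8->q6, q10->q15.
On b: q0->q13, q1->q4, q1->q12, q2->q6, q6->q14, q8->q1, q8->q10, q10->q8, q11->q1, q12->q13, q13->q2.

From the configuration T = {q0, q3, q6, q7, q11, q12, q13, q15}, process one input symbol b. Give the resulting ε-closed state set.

{q0, q1, q2, q3, q6, q7, q12, q13, q14, q15}

q0 on b → {q13}.
q6 on b → {q14}.
q11 on b → {q1}.
q12 on b → {q13}.
q13 on b → {q2}.
No b-transition from q3, q7, q15.
Union after reading b: {q1, q2, q13, q14}.
Now take the ε-closure:
From q1 via ε: add q15.
From q13 via ε: add q7, q12.
From q12 via ε: add q0.
From q0 via ε: add q3, q6.
No new states can be added; the closed set is {q0, q1, q2, q3, q6, q7, q12, q13, q14, q15}.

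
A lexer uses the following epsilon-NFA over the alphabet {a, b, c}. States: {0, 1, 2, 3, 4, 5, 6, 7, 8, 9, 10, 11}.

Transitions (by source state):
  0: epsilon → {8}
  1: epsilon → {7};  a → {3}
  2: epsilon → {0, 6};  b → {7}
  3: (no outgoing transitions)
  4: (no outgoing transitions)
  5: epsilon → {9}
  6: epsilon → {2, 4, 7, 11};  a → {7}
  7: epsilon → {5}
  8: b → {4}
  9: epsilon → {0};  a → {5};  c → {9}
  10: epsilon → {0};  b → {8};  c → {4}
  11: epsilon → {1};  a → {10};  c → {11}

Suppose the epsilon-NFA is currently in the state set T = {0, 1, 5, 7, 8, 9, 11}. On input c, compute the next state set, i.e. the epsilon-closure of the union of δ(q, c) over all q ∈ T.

{0, 1, 5, 7, 8, 9, 11}

9 on c → {9}.
11 on c → {11}.
No c-transition from 0, 1, 5, 7, 8.
Union after reading c: {9, 11}.
Now take the epsilon-closure:
From 9 via epsilon: add 0.
From 11 via epsilon: add 1.
From 0 via epsilon: add 8.
From 1 via epsilon: add 7.
From 7 via epsilon: add 5.
No new states can be added; the closed set is {0, 1, 5, 7, 8, 9, 11}.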